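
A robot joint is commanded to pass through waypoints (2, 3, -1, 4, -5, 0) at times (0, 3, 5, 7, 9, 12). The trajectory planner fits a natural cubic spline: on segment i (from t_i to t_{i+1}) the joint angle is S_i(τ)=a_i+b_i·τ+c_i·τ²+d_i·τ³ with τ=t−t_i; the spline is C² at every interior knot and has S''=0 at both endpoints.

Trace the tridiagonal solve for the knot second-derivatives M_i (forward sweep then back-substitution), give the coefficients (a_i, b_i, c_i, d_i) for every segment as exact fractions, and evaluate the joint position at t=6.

Δ: Δ0=1/3, Δ1=-2, Δ2=5/2, Δ3=-9/2, Δ4=5/3
row 1: diag=10, rhs=-14; c'=1/5, d'=-7/5
row 2: denom=8−2·1/5=38/5; d'=(27−2·-7/5)/(38/5)=149/38
row 3: denom=8−2·5/19=142/19; d'=(-42−2·149/38)/(142/19)=-947/142
row 4: denom=10−2·19/71=672/71; d'=(37−2·-947/142)/(672/71)=1787/336
back: M4=1787/336
back: M3=-947/142−19/71·1787/336=-2719/336
back: M2=149/38−5/19·-2719/336=2033/336
back: M1=-7/5−1/5·2033/336=-877/336
M: M0=0, M1=-877/336, M2=2033/336, M3=-2719/336, M4=1787/336, M5=0
seg 0: a=2, c=M0/2=0, d=(M1−M0)/(6·3)=-877/6048, b=Δ0−h0·(2M0+M1)/6=367/224
seg 1: a=3, c=M1/2=-877/672, d=(M2−M1)/(6·2)=485/672, b=Δ1−h1·(2M1+M2)/6=-255/112
seg 2: a=-1, c=M2/2=2033/672, d=(M3−M2)/(6·2)=-33/28, b=Δ2−h2·(2M2+M3)/6=391/336
seg 3: a=4, c=M3/2=-2719/672, d=(M4−M3)/(6·2)=751/672, b=Δ3−h3·(2M3+M4)/6=-295/336
seg 4: a=-5, c=M4/2=1787/672, d=(M5−M4)/(6·3)=-1787/6048, b=Δ4−h4·(2M4+M5)/6=-409/112
t_q=6 → seg 2, τ=1; S=-1+391/336·τ+2033/672·τ²+-33/28·τ³=193/96

  seg 0: a=2 b=367/224 c=0 d=-877/6048
  seg 1: a=3 b=-255/112 c=-877/672 d=485/672
  seg 2: a=-1 b=391/336 c=2033/672 d=-33/28
  seg 3: a=4 b=-295/336 c=-2719/672 d=751/672
  seg 4: a=-5 b=-409/112 c=1787/672 d=-1787/6048
S(6) = 193/96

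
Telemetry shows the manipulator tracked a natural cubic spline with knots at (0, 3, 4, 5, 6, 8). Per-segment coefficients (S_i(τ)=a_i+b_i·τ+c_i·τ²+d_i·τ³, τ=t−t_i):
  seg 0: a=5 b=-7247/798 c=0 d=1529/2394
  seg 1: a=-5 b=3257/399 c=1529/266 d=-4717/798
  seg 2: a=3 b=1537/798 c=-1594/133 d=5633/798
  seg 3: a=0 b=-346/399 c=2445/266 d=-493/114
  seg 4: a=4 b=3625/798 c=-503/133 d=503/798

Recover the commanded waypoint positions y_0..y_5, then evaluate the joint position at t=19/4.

y_0 = S_0(0) = a_0 = 5
y_1 = S_1(0) = a_1 = -5
y_2 = S_2(0) = a_2 = 3
y_3 = S_3(0) = a_3 = 0
y_4 = S_4(0) = a_4 = 4
y_5 = S_4(2) = 3
t_q=19/4 is in segment 2 (τ=3/4); S_2(τ)=11593/17024

y_0=5 y_1=-5 y_2=3 y_3=0 y_4=4 y_5=3
S(19/4) = 11593/17024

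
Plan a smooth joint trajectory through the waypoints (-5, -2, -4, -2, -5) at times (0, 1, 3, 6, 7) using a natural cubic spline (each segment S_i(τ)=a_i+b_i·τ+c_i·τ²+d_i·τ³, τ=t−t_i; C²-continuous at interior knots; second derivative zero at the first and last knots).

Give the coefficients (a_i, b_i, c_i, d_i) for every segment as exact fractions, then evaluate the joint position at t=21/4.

Δ: Δ0=3, Δ1=-1, Δ2=2/3, Δ3=-3
row 1: diag=6, rhs=-24; c'=1/3, d'=-4
row 2: denom=10−2·1/3=28/3; d'=(10−2·-4)/(28/3)=27/14
row 3: denom=8−3·9/28=197/28; d'=(-22−3·27/14)/(197/28)=-778/197
back: M3=-778/197
back: M2=27/14−9/28·-778/197=630/197
back: M1=-4−1/3·630/197=-998/197
M: M0=0, M1=-998/197, M2=630/197, M3=-778/197, M4=0
seg 0: a=-5, c=M0/2=0, d=(M1−M0)/(6·1)=-499/591, b=Δ0−h0·(2M0+M1)/6=2272/591
seg 1: a=-2, c=M1/2=-499/197, d=(M2−M1)/(6·2)=407/591, b=Δ1−h1·(2M1+M2)/6=775/591
seg 2: a=-4, c=M2/2=315/197, d=(M3−M2)/(6·3)=-704/1773, b=Δ2−h2·(2M2+M3)/6=-329/591
seg 3: a=-2, c=M3/2=-389/197, d=(M4−M3)/(6·1)=389/591, b=Δ3−h3·(2M3+M4)/6=-995/591
t_q=21/4 → seg 2, τ=9/4; S=-4+-329/591·τ+315/197·τ²+-704/1773·τ³=-5297/3152

  seg 0: a=-5 b=2272/591 c=0 d=-499/591
  seg 1: a=-2 b=775/591 c=-499/197 d=407/591
  seg 2: a=-4 b=-329/591 c=315/197 d=-704/1773
  seg 3: a=-2 b=-995/591 c=-389/197 d=389/591
S(21/4) = -5297/3152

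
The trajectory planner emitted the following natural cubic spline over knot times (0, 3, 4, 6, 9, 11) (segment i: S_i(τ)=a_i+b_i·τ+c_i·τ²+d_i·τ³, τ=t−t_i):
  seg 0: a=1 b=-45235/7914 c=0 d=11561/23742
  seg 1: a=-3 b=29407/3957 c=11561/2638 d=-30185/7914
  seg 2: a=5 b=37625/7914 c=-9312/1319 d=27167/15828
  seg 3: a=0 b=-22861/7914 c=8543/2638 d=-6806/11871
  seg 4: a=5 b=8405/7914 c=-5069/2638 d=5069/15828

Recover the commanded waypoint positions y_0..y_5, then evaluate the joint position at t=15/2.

y_0 = S_0(0) = a_0 = 1
y_1 = S_1(0) = a_1 = -3
y_2 = S_2(0) = a_2 = 5
y_3 = S_3(0) = a_3 = 0
y_4 = S_4(0) = a_4 = 5
y_5 = S_4(2) = 2
t_q=15/2 is in segment 3 (τ=3/2); S_3(τ)=10747/10552

y_0=1 y_1=-3 y_2=5 y_3=0 y_4=5 y_5=2
S(15/2) = 10747/10552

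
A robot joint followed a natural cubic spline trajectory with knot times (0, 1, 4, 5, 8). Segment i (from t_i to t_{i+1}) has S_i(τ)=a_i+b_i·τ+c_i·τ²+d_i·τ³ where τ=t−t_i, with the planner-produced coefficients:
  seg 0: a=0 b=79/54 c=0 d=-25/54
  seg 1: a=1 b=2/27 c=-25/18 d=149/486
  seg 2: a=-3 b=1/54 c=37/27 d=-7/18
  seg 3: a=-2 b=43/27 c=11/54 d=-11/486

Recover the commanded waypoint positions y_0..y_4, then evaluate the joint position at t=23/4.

y_0=0 y_1=1 y_2=-3 y_3=-2 y_4=4
S(23/4) = -269/384

y_0 = S_0(0) = a_0 = 0
y_1 = S_1(0) = a_1 = 1
y_2 = S_2(0) = a_2 = -3
y_3 = S_3(0) = a_3 = -2
y_4 = S_3(3) = 4
t_q=23/4 is in segment 3 (τ=3/4); S_3(τ)=-269/384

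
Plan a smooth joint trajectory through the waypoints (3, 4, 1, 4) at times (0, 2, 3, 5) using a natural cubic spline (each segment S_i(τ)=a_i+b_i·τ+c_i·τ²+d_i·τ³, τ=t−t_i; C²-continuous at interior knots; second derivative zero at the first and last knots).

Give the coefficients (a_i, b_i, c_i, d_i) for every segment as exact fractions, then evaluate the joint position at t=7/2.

Δ: Δ0=1/2, Δ1=-3, Δ2=3/2
row 1: diag=6, rhs=-21; c'=1/6, d'=-7/2
row 2: denom=6−1·1/6=35/6; d'=(27−1·-7/2)/(35/6)=183/35
back: M2=183/35
back: M1=-7/2−1/6·183/35=-153/35
M: M0=0, M1=-153/35, M2=183/35, M3=0
seg 0: a=3, c=M0/2=0, d=(M1−M0)/(6·2)=-51/140, b=Δ0−h0·(2M0+M1)/6=137/70
seg 1: a=4, c=M1/2=-153/70, d=(M2−M1)/(6·1)=8/5, b=Δ1−h1·(2M1+M2)/6=-169/70
seg 2: a=1, c=M2/2=183/70, d=(M3−M2)/(6·2)=-61/140, b=Δ2−h2·(2M2+M3)/6=-139/70
t_q=7/2 → seg 2, τ=1/2; S=1+-139/70·τ+183/70·τ²+-61/140·τ³=97/160

  seg 0: a=3 b=137/70 c=0 d=-51/140
  seg 1: a=4 b=-169/70 c=-153/70 d=8/5
  seg 2: a=1 b=-139/70 c=183/70 d=-61/140
S(7/2) = 97/160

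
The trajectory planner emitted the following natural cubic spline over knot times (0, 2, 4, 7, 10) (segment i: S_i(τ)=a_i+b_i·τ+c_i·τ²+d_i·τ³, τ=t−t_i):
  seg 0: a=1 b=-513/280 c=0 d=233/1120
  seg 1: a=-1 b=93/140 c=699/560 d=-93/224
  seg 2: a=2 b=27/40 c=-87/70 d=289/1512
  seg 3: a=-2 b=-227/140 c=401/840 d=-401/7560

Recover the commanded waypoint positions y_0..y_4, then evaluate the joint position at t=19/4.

y_0=1 y_1=-1 y_2=2 y_3=-2 y_4=-4
S(19/4) = 33829/17920

y_0 = S_0(0) = a_0 = 1
y_1 = S_1(0) = a_1 = -1
y_2 = S_2(0) = a_2 = 2
y_3 = S_3(0) = a_3 = -2
y_4 = S_3(3) = -4
t_q=19/4 is in segment 2 (τ=3/4); S_2(τ)=33829/17920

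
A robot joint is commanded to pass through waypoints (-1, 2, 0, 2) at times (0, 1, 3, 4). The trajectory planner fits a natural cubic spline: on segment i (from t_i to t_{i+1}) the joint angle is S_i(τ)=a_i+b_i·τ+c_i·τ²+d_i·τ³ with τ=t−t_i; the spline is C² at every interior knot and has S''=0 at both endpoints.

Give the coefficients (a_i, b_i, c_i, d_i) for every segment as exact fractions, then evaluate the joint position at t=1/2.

  seg 0: a=-1 b=63/16 c=0 d=-15/16
  seg 1: a=2 b=9/8 c=-45/16 d=7/8
  seg 2: a=0 b=3/8 c=39/16 d=-13/16
S(1/2) = 109/128

Δ: Δ0=3, Δ1=-1, Δ2=2
row 1: diag=6, rhs=-24; c'=1/3, d'=-4
row 2: denom=6−2·1/3=16/3; d'=(18−2·-4)/(16/3)=39/8
back: M2=39/8
back: M1=-4−1/3·39/8=-45/8
M: M0=0, M1=-45/8, M2=39/8, M3=0
seg 0: a=-1, c=M0/2=0, d=(M1−M0)/(6·1)=-15/16, b=Δ0−h0·(2M0+M1)/6=63/16
seg 1: a=2, c=M1/2=-45/16, d=(M2−M1)/(6·2)=7/8, b=Δ1−h1·(2M1+M2)/6=9/8
seg 2: a=0, c=M2/2=39/16, d=(M3−M2)/(6·1)=-13/16, b=Δ2−h2·(2M2+M3)/6=3/8
t_q=1/2 → seg 0, τ=1/2; S=-1+63/16·τ+0·τ²+-15/16·τ³=109/128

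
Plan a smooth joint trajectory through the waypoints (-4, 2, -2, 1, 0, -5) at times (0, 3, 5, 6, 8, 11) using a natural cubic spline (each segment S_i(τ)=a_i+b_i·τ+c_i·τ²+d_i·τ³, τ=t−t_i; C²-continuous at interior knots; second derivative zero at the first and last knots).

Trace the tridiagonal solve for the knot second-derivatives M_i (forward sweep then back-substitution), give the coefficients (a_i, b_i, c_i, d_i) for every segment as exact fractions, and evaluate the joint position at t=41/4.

  seg 0: a=-4 b=2965/759 c=0 d=-1447/6831
  seg 1: a=2 b=-1376/759 c=-1447/759 d=688/759
  seg 2: a=-2 b=364/253 c=2681/759 d=-136/69
  seg 3: a=1 b=1966/759 c=-1807/759 d=2537/6072
  seg 4: a=0 b=-971/506 c=383/3036 d=-383/27324
S(41/4) = -248625/64768

Δ: Δ0=2, Δ1=-2, Δ2=3, Δ3=-1/2, Δ4=-5/3
row 1: diag=10, rhs=-24; c'=1/5, d'=-12/5
row 2: denom=6−2·1/5=28/5; d'=(30−2·-12/5)/(28/5)=87/14
row 3: denom=6−1·5/28=163/28; d'=(-21−1·87/14)/(163/28)=-762/163
row 4: denom=10−2·56/163=1518/163; d'=(-7−2·-762/163)/(1518/163)=383/1518
back: M4=383/1518
back: M3=-762/163−56/163·383/1518=-3614/759
back: M2=87/14−5/28·-3614/759=5362/759
back: M1=-12/5−1/5·5362/759=-2894/759
M: M0=0, M1=-2894/759, M2=5362/759, M3=-3614/759, M4=383/1518, M5=0
seg 0: a=-4, c=M0/2=0, d=(M1−M0)/(6·3)=-1447/6831, b=Δ0−h0·(2M0+M1)/6=2965/759
seg 1: a=2, c=M1/2=-1447/759, d=(M2−M1)/(6·2)=688/759, b=Δ1−h1·(2M1+M2)/6=-1376/759
seg 2: a=-2, c=M2/2=2681/759, d=(M3−M2)/(6·1)=-136/69, b=Δ2−h2·(2M2+M3)/6=364/253
seg 3: a=1, c=M3/2=-1807/759, d=(M4−M3)/(6·2)=2537/6072, b=Δ3−h3·(2M3+M4)/6=1966/759
seg 4: a=0, c=M4/2=383/3036, d=(M5−M4)/(6·3)=-383/27324, b=Δ4−h4·(2M4+M5)/6=-971/506
t_q=41/4 → seg 4, τ=9/4; S=0+-971/506·τ+383/3036·τ²+-383/27324·τ³=-248625/64768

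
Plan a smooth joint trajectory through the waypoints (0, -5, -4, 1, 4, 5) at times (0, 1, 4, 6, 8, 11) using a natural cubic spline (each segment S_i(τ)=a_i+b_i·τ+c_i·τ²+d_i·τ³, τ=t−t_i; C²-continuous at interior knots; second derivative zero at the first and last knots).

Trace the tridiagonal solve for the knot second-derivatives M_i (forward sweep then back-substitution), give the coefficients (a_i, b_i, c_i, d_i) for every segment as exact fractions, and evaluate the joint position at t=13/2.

Δ: Δ0=-5, Δ1=1/3, Δ2=5/2, Δ3=3/2, Δ4=1/3
row 1: diag=8, rhs=32; c'=3/8, d'=4
row 2: denom=10−3·3/8=71/8; d'=(13−3·4)/(71/8)=8/71
row 3: denom=8−2·16/71=536/71; d'=(-6−2·8/71)/(536/71)=-221/268
row 4: denom=10−2·71/268=1269/134; d'=(-7−2·-221/268)/(1269/134)=-239/423
back: M4=-239/423
back: M3=-221/268−71/268·-239/423=-571/846
back: M2=8/71−16/71·-571/846=112/423
back: M1=4−3/8·112/423=550/141
M: M0=0, M1=550/141, M2=112/423, M3=-571/846, M4=-239/423, M5=0
seg 0: a=0, c=M0/2=0, d=(M1−M0)/(6·1)=275/423, b=Δ0−h0·(2M0+M1)/6=-2390/423
seg 1: a=-5, c=M1/2=275/141, d=(M2−M1)/(6·3)=-769/3807, b=Δ1−h1·(2M1+M2)/6=-1565/423
seg 2: a=-4, c=M2/2=56/423, d=(M3−M2)/(6·2)=-265/3384, b=Δ2−h2·(2M2+M3)/6=1078/423
seg 3: a=1, c=M3/2=-571/1692, d=(M4−M3)/(6·2)=31/3384, b=Δ3−h3·(2M3+M4)/6=201/94
seg 4: a=4, c=M4/2=-239/846, d=(M5−M4)/(6·3)=239/7614, b=Δ4−h4·(2M4+M5)/6=380/423
t_q=13/2 → seg 3, τ=1/2; S=1+201/94·τ+-571/1692·τ²+31/3384·τ³=17921/9024

  seg 0: a=0 b=-2390/423 c=0 d=275/423
  seg 1: a=-5 b=-1565/423 c=275/141 d=-769/3807
  seg 2: a=-4 b=1078/423 c=56/423 d=-265/3384
  seg 3: a=1 b=201/94 c=-571/1692 d=31/3384
  seg 4: a=4 b=380/423 c=-239/846 d=239/7614
S(13/2) = 17921/9024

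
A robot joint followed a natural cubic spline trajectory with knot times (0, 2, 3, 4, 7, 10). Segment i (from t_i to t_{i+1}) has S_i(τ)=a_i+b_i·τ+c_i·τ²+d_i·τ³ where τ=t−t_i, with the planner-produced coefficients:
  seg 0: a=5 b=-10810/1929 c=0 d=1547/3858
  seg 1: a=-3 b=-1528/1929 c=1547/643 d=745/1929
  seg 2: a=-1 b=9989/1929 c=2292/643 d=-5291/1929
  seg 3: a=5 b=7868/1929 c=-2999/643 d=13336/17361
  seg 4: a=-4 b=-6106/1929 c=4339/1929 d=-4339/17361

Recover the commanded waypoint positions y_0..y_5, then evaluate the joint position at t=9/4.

y_0 = S_0(0) = a_0 = 5
y_1 = S_1(0) = a_1 = -3
y_2 = S_2(0) = a_2 = -1
y_3 = S_3(0) = a_3 = 5
y_4 = S_4(0) = a_4 = -4
y_5 = S_4(3) = 0
t_q=9/4 is in segment 1 (τ=1/4); S_1(τ)=-125169/41152

y_0=5 y_1=-3 y_2=-1 y_3=5 y_4=-4 y_5=0
S(9/4) = -125169/41152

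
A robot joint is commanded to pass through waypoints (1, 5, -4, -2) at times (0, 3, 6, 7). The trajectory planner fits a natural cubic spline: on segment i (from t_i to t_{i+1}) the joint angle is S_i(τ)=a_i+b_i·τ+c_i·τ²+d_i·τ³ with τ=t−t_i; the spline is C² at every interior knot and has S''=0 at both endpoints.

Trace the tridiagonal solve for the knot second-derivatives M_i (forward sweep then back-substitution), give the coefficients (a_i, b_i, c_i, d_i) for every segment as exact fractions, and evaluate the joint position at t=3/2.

  seg 0: a=1 b=265/87 c=0 d=-149/783
  seg 1: a=5 b=-182/87 c=-149/87 d=368/783
  seg 2: a=-4 b=28/87 c=73/29 d=-73/87
S(3/2) = 1143/232

Δ: Δ0=4/3, Δ1=-3, Δ2=2
row 1: diag=12, rhs=-26; c'=1/4, d'=-13/6
row 2: denom=8−3·1/4=29/4; d'=(30−3·-13/6)/(29/4)=146/29
back: M2=146/29
back: M1=-13/6−1/4·146/29=-298/87
M: M0=0, M1=-298/87, M2=146/29, M3=0
seg 0: a=1, c=M0/2=0, d=(M1−M0)/(6·3)=-149/783, b=Δ0−h0·(2M0+M1)/6=265/87
seg 1: a=5, c=M1/2=-149/87, d=(M2−M1)/(6·3)=368/783, b=Δ1−h1·(2M1+M2)/6=-182/87
seg 2: a=-4, c=M2/2=73/29, d=(M3−M2)/(6·1)=-73/87, b=Δ2−h2·(2M2+M3)/6=28/87
t_q=3/2 → seg 0, τ=3/2; S=1+265/87·τ+0·τ²+-149/783·τ³=1143/232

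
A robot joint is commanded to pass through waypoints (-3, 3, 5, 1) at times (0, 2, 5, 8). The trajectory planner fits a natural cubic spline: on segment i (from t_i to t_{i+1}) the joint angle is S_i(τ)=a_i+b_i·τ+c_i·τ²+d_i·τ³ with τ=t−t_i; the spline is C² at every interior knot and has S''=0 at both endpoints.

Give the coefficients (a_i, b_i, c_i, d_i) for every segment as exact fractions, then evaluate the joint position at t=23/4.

Δ: Δ0=3, Δ1=2/3, Δ2=-4/3
row 1: diag=10, rhs=-14; c'=3/10, d'=-7/5
row 2: denom=12−3·3/10=111/10; d'=(-12−3·-7/5)/(111/10)=-26/37
back: M2=-26/37
back: M1=-7/5−3/10·-26/37=-44/37
M: M0=0, M1=-44/37, M2=-26/37, M3=0
seg 0: a=-3, c=M0/2=0, d=(M1−M0)/(6·2)=-11/111, b=Δ0−h0·(2M0+M1)/6=377/111
seg 1: a=3, c=M1/2=-22/37, d=(M2−M1)/(6·3)=1/37, b=Δ1−h1·(2M1+M2)/6=245/111
seg 2: a=5, c=M2/2=-13/37, d=(M3−M2)/(6·3)=13/333, b=Δ2−h2·(2M2+M3)/6=-70/111
t_q=23/4 → seg 2, τ=3/4; S=5+-70/111·τ+-13/37·τ²+13/333·τ³=10291/2368

  seg 0: a=-3 b=377/111 c=0 d=-11/111
  seg 1: a=3 b=245/111 c=-22/37 d=1/37
  seg 2: a=5 b=-70/111 c=-13/37 d=13/333
S(23/4) = 10291/2368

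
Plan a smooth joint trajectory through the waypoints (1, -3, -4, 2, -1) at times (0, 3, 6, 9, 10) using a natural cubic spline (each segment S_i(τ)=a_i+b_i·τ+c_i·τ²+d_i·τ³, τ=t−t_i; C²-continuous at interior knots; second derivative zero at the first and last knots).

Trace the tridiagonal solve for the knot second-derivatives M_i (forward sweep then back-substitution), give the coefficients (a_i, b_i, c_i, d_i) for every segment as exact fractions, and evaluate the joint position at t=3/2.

Δ: Δ0=-4/3, Δ1=-1/3, Δ2=2, Δ3=-3
row 1: diag=12, rhs=6; c'=1/4, d'=1/2
row 2: denom=12−3·1/4=45/4; d'=(14−3·1/2)/(45/4)=10/9
row 3: denom=8−3·4/15=36/5; d'=(-30−3·10/9)/(36/5)=-125/27
back: M3=-125/27
back: M2=10/9−4/15·-125/27=190/81
back: M1=1/2−1/4·190/81=-7/81
M: M0=0, M1=-7/81, M2=190/81, M3=-125/27, M4=0
seg 0: a=1, c=M0/2=0, d=(M1−M0)/(6·3)=-7/1458, b=Δ0−h0·(2M0+M1)/6=-209/162
seg 1: a=-3, c=M1/2=-7/162, d=(M2−M1)/(6·3)=197/1458, b=Δ1−h1·(2M1+M2)/6=-115/81
seg 2: a=-4, c=M2/2=95/81, d=(M3−M2)/(6·3)=-565/1458, b=Δ2−h2·(2M2+M3)/6=319/162
seg 3: a=2, c=M3/2=-125/54, d=(M4−M3)/(6·1)=125/162, b=Δ3−h3·(2M3+M4)/6=-118/81
t_q=3/2 → seg 0, τ=3/2; S=1+-209/162·τ+0·τ²+-7/1458·τ³=-137/144

  seg 0: a=1 b=-209/162 c=0 d=-7/1458
  seg 1: a=-3 b=-115/81 c=-7/162 d=197/1458
  seg 2: a=-4 b=319/162 c=95/81 d=-565/1458
  seg 3: a=2 b=-118/81 c=-125/54 d=125/162
S(3/2) = -137/144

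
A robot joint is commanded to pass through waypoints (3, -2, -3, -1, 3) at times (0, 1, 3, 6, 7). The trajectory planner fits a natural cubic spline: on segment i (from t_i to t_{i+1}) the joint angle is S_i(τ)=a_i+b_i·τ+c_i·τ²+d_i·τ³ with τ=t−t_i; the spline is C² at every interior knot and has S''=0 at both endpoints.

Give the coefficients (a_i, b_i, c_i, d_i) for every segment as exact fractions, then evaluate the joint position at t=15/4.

Δ: Δ0=-5, Δ1=-1/2, Δ2=2/3, Δ3=4
row 1: diag=6, rhs=27; c'=1/3, d'=9/2
row 2: denom=10−2·1/3=28/3; d'=(7−2·9/2)/(28/3)=-3/14
row 3: denom=8−3·9/28=197/28; d'=(20−3·-3/14)/(197/28)=578/197
back: M3=578/197
back: M2=-3/14−9/28·578/197=-228/197
back: M1=9/2−1/3·-228/197=1925/394
M: M0=0, M1=1925/394, M2=-228/197, M3=578/197, M4=0
seg 0: a=3, c=M0/2=0, d=(M1−M0)/(6·1)=1925/2364, b=Δ0−h0·(2M0+M1)/6=-13745/2364
seg 1: a=-2, c=M1/2=1925/788, d=(M2−M1)/(6·2)=-2381/4728, b=Δ1−h1·(2M1+M2)/6=-3985/1182
seg 2: a=-3, c=M2/2=-114/197, d=(M3−M2)/(6·3)=403/1773, b=Δ2−h2·(2M2+M3)/6=211/591
seg 3: a=-1, c=M3/2=289/197, d=(M4−M3)/(6·1)=-289/591, b=Δ3−h3·(2M3+M4)/6=1786/591
t_q=15/4 → seg 2, τ=3/4; S=-3+211/591·τ+-114/197·τ²+403/1773·τ³=-37343/12608

  seg 0: a=3 b=-13745/2364 c=0 d=1925/2364
  seg 1: a=-2 b=-3985/1182 c=1925/788 d=-2381/4728
  seg 2: a=-3 b=211/591 c=-114/197 d=403/1773
  seg 3: a=-1 b=1786/591 c=289/197 d=-289/591
S(15/4) = -37343/12608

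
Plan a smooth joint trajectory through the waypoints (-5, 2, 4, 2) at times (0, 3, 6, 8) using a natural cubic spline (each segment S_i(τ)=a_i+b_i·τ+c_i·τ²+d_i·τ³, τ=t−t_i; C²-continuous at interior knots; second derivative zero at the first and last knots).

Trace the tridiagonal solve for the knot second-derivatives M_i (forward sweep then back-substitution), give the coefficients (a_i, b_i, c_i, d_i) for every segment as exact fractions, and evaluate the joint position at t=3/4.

  seg 0: a=-5 b=98/37 c=0 d=-35/999
  seg 1: a=2 b=63/37 c=-35/111 d=-10/999
  seg 2: a=4 b=-17/37 c=-15/37 d=5/74
S(3/4) = -7171/2368

Δ: Δ0=7/3, Δ1=2/3, Δ2=-1
row 1: diag=12, rhs=-10; c'=1/4, d'=-5/6
row 2: denom=10−3·1/4=37/4; d'=(-10−3·-5/6)/(37/4)=-30/37
back: M2=-30/37
back: M1=-5/6−1/4·-30/37=-70/111
M: M0=0, M1=-70/111, M2=-30/37, M3=0
seg 0: a=-5, c=M0/2=0, d=(M1−M0)/(6·3)=-35/999, b=Δ0−h0·(2M0+M1)/6=98/37
seg 1: a=2, c=M1/2=-35/111, d=(M2−M1)/(6·3)=-10/999, b=Δ1−h1·(2M1+M2)/6=63/37
seg 2: a=4, c=M2/2=-15/37, d=(M3−M2)/(6·2)=5/74, b=Δ2−h2·(2M2+M3)/6=-17/37
t_q=3/4 → seg 0, τ=3/4; S=-5+98/37·τ+0·τ²+-35/999·τ³=-7171/2368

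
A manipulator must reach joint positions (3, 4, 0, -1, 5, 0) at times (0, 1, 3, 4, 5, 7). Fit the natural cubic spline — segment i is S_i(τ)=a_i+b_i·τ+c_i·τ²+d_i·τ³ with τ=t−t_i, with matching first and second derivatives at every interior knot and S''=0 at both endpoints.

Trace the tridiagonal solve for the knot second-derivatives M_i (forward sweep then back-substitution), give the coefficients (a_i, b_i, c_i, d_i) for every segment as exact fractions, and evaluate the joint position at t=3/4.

  seg 0: a=3 b=1041/700 c=0 d=-341/700
  seg 1: a=4 b=9/350 c=-1023/700 d=157/700
  seg 2: a=0 b=-219/70 c=-81/700 d=1571/700
  seg 3: a=-1 b=2361/700 c=1158/175 d=-399/100
  seg 4: a=5 b=1623/350 c=-3747/700 d=1249/1400
S(3/4) = 25023/6400

Δ: Δ0=1, Δ1=-2, Δ2=-1, Δ3=6, Δ4=-5/2
row 1: diag=6, rhs=-18; c'=1/3, d'=-3
row 2: denom=6−2·1/3=16/3; d'=(6−2·-3)/(16/3)=9/4
row 3: denom=4−1·3/16=61/16; d'=(42−1·9/4)/(61/16)=636/61
row 4: denom=6−1·16/61=350/61; d'=(-51−1·636/61)/(350/61)=-3747/350
back: M4=-3747/350
back: M3=636/61−16/61·-3747/350=2316/175
back: M2=9/4−3/16·2316/175=-81/350
back: M1=-3−1/3·-81/350=-1023/350
M: M0=0, M1=-1023/350, M2=-81/350, M3=2316/175, M4=-3747/350, M5=0
seg 0: a=3, c=M0/2=0, d=(M1−M0)/(6·1)=-341/700, b=Δ0−h0·(2M0+M1)/6=1041/700
seg 1: a=4, c=M1/2=-1023/700, d=(M2−M1)/(6·2)=157/700, b=Δ1−h1·(2M1+M2)/6=9/350
seg 2: a=0, c=M2/2=-81/700, d=(M3−M2)/(6·1)=1571/700, b=Δ2−h2·(2M2+M3)/6=-219/70
seg 3: a=-1, c=M3/2=1158/175, d=(M4−M3)/(6·1)=-399/100, b=Δ3−h3·(2M3+M4)/6=2361/700
seg 4: a=5, c=M4/2=-3747/700, d=(M5−M4)/(6·2)=1249/1400, b=Δ4−h4·(2M4+M5)/6=1623/350
t_q=3/4 → seg 0, τ=3/4; S=3+1041/700·τ+0·τ²+-341/700·τ³=25023/6400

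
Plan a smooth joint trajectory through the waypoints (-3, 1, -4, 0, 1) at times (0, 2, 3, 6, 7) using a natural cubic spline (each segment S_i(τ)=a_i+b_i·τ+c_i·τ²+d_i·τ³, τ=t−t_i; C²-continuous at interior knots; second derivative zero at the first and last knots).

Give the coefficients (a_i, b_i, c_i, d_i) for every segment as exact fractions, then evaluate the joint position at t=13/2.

Δ: Δ0=2, Δ1=-5, Δ2=4/3, Δ3=1
row 1: diag=6, rhs=-42; c'=1/6, d'=-7
row 2: denom=8−1·1/6=47/6; d'=(38−1·-7)/(47/6)=270/47
row 3: denom=8−3·18/47=322/47; d'=(-2−3·270/47)/(322/47)=-452/161
back: M3=-452/161
back: M2=270/47−18/47·-452/161=1098/161
back: M1=-7−1/6·1098/161=-1310/161
M: M0=0, M1=-1310/161, M2=1098/161, M3=-452/161, M4=0
seg 0: a=-3, c=M0/2=0, d=(M1−M0)/(6·2)=-655/966, b=Δ0−h0·(2M0+M1)/6=2276/483
seg 1: a=1, c=M1/2=-655/161, d=(M2−M1)/(6·1)=172/69, b=Δ1−h1·(2M1+M2)/6=-1654/483
seg 2: a=-4, c=M2/2=549/161, d=(M3−M2)/(6·3)=-775/1449, b=Δ2−h2·(2M2+M3)/6=-1972/483
seg 3: a=0, c=M3/2=-226/161, d=(M4−M3)/(6·1)=226/483, b=Δ3−h3·(2M3+M4)/6=935/483
t_q=13/2 → seg 3, τ=1/2; S=0+935/483·τ+-226/161·τ²+226/483·τ³=435/644

  seg 0: a=-3 b=2276/483 c=0 d=-655/966
  seg 1: a=1 b=-1654/483 c=-655/161 d=172/69
  seg 2: a=-4 b=-1972/483 c=549/161 d=-775/1449
  seg 3: a=0 b=935/483 c=-226/161 d=226/483
S(13/2) = 435/644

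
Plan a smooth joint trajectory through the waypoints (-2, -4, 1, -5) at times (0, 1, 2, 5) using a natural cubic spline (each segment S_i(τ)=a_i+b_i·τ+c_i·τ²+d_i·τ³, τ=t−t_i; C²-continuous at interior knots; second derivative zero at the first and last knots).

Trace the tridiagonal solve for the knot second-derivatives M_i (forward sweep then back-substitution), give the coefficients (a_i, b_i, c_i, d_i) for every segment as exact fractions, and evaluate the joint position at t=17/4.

Δ: Δ0=-2, Δ1=5, Δ2=-2
row 1: diag=4, rhs=42; c'=1/4, d'=21/2
row 2: denom=8−1·1/4=31/4; d'=(-42−1·21/2)/(31/4)=-210/31
back: M2=-210/31
back: M1=21/2−1/4·-210/31=378/31
M: M0=0, M1=378/31, M2=-210/31, M3=0
seg 0: a=-2, c=M0/2=0, d=(M1−M0)/(6·1)=63/31, b=Δ0−h0·(2M0+M1)/6=-125/31
seg 1: a=-4, c=M1/2=189/31, d=(M2−M1)/(6·1)=-98/31, b=Δ1−h1·(2M1+M2)/6=64/31
seg 2: a=1, c=M2/2=-105/31, d=(M3−M2)/(6·3)=35/93, b=Δ2−h2·(2M2+M3)/6=148/31
t_q=17/4 → seg 2, τ=9/4; S=1+148/31·τ+-105/31·τ²+35/93·τ³=-2219/1984

  seg 0: a=-2 b=-125/31 c=0 d=63/31
  seg 1: a=-4 b=64/31 c=189/31 d=-98/31
  seg 2: a=1 b=148/31 c=-105/31 d=35/93
S(17/4) = -2219/1984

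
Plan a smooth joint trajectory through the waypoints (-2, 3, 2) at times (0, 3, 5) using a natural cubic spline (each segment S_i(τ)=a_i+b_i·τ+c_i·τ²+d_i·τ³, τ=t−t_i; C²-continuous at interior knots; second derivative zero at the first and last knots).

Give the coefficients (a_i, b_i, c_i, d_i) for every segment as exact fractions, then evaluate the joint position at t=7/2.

Δ: Δ0=5/3, Δ1=-1/2
row 1: diag=10, rhs=-13; c'=1/5, d'=-13/10
back: M1=-13/10
M: M0=0, M1=-13/10, M2=0
seg 0: a=-2, c=M0/2=0, d=(M1−M0)/(6·3)=-13/180, b=Δ0−h0·(2M0+M1)/6=139/60
seg 1: a=3, c=M1/2=-13/20, d=(M2−M1)/(6·2)=13/120, b=Δ1−h1·(2M1+M2)/6=11/30
t_q=7/2 → seg 1, τ=1/2; S=3+11/30·τ+-13/20·τ²+13/120·τ³=971/320

  seg 0: a=-2 b=139/60 c=0 d=-13/180
  seg 1: a=3 b=11/30 c=-13/20 d=13/120
S(7/2) = 971/320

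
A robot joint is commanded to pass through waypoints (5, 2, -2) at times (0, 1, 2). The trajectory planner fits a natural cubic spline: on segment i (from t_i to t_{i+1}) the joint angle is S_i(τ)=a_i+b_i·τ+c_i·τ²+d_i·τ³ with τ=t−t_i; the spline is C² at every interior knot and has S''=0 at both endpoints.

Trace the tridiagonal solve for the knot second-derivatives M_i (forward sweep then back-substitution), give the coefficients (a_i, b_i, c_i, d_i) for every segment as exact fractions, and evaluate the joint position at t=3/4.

Δ: Δ0=-3, Δ1=-4
row 1: diag=4, rhs=-6; c'=1/4, d'=-3/2
back: M1=-3/2
M: M0=0, M1=-3/2, M2=0
seg 0: a=5, c=M0/2=0, d=(M1−M0)/(6·1)=-1/4, b=Δ0−h0·(2M0+M1)/6=-11/4
seg 1: a=2, c=M1/2=-3/4, d=(M2−M1)/(6·1)=1/4, b=Δ1−h1·(2M1+M2)/6=-7/2
t_q=3/4 → seg 0, τ=3/4; S=5+-11/4·τ+0·τ²+-1/4·τ³=725/256

  seg 0: a=5 b=-11/4 c=0 d=-1/4
  seg 1: a=2 b=-7/2 c=-3/4 d=1/4
S(3/4) = 725/256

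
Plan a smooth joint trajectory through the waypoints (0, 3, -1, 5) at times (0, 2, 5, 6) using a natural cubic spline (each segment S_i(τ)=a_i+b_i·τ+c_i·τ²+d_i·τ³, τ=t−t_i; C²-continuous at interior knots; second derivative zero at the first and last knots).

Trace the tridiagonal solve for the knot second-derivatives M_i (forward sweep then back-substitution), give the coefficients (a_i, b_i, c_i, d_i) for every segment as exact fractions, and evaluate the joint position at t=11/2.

Δ: Δ0=3/2, Δ1=-4/3, Δ2=6
row 1: diag=10, rhs=-17; c'=3/10, d'=-17/10
row 2: denom=8−3·3/10=71/10; d'=(44−3·-17/10)/(71/10)=491/71
back: M2=491/71
back: M1=-17/10−3/10·491/71=-268/71
M: M0=0, M1=-268/71, M2=491/71, M3=0
seg 0: a=0, c=M0/2=0, d=(M1−M0)/(6·2)=-67/213, b=Δ0−h0·(2M0+M1)/6=1175/426
seg 1: a=3, c=M1/2=-134/71, d=(M2−M1)/(6·3)=253/426, b=Δ1−h1·(2M1+M2)/6=-433/426
seg 2: a=-1, c=M2/2=491/142, d=(M3−M2)/(6·1)=-491/426, b=Δ2−h2·(2M2+M3)/6=787/213
t_q=11/2 → seg 2, τ=1/2; S=-1+787/213·τ+491/142·τ²+-491/426·τ³=1781/1136

  seg 0: a=0 b=1175/426 c=0 d=-67/213
  seg 1: a=3 b=-433/426 c=-134/71 d=253/426
  seg 2: a=-1 b=787/213 c=491/142 d=-491/426
S(11/2) = 1781/1136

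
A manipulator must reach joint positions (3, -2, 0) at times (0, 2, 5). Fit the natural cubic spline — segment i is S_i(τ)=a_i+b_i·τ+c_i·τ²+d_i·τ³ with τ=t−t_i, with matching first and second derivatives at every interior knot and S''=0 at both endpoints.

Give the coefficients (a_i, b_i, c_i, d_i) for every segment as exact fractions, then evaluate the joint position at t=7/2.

Δ: Δ0=-5/2, Δ1=2/3
row 1: diag=10, rhs=19; c'=3/10, d'=19/10
back: M1=19/10
M: M0=0, M1=19/10, M2=0
seg 0: a=3, c=M0/2=0, d=(M1−M0)/(6·2)=19/120, b=Δ0−h0·(2M0+M1)/6=-47/15
seg 1: a=-2, c=M1/2=19/20, d=(M2−M1)/(6·3)=-19/180, b=Δ1−h1·(2M1+M2)/6=-37/30
t_q=7/2 → seg 1, τ=3/2; S=-2+-37/30·τ+19/20·τ²+-19/180·τ³=-331/160

  seg 0: a=3 b=-47/15 c=0 d=19/120
  seg 1: a=-2 b=-37/30 c=19/20 d=-19/180
S(7/2) = -331/160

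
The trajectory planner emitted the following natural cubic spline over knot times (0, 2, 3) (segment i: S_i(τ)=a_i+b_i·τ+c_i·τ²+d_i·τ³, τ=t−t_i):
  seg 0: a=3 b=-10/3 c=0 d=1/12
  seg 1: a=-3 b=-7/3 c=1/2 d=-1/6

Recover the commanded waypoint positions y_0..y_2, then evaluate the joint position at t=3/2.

y_0=3 y_1=-3 y_2=-5
S(3/2) = -55/32

y_0 = S_0(0) = a_0 = 3
y_1 = S_1(0) = a_1 = -3
y_2 = S_1(1) = -5
t_q=3/2 is in segment 0 (τ=3/2); S_0(τ)=-55/32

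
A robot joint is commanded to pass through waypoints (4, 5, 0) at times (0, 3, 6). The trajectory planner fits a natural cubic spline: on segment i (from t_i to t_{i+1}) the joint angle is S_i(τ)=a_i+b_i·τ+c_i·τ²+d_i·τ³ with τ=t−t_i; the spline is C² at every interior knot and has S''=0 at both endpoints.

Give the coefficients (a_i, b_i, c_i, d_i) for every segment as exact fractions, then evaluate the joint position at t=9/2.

  seg 0: a=4 b=5/6 c=0 d=-1/18
  seg 1: a=5 b=-2/3 c=-1/2 d=1/18
S(9/2) = 49/16

Δ: Δ0=1/3, Δ1=-5/3
row 1: diag=12, rhs=-12; c'=1/4, d'=-1
back: M1=-1
M: M0=0, M1=-1, M2=0
seg 0: a=4, c=M0/2=0, d=(M1−M0)/(6·3)=-1/18, b=Δ0−h0·(2M0+M1)/6=5/6
seg 1: a=5, c=M1/2=-1/2, d=(M2−M1)/(6·3)=1/18, b=Δ1−h1·(2M1+M2)/6=-2/3
t_q=9/2 → seg 1, τ=3/2; S=5+-2/3·τ+-1/2·τ²+1/18·τ³=49/16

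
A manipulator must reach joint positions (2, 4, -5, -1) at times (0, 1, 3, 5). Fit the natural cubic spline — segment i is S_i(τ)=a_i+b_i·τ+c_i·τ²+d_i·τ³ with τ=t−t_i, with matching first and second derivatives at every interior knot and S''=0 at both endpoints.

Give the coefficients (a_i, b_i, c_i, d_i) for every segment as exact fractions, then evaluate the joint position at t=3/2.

Δ: Δ0=2, Δ1=-9/2, Δ2=2
row 1: diag=6, rhs=-39; c'=1/3, d'=-13/2
row 2: denom=8−2·1/3=22/3; d'=(39−2·-13/2)/(22/3)=78/11
back: M2=78/11
back: M1=-13/2−1/3·78/11=-195/22
M: M0=0, M1=-195/22, M2=78/11, M3=0
seg 0: a=2, c=M0/2=0, d=(M1−M0)/(6·1)=-65/44, b=Δ0−h0·(2M0+M1)/6=153/44
seg 1: a=4, c=M1/2=-195/44, d=(M2−M1)/(6·2)=117/88, b=Δ1−h1·(2M1+M2)/6=-21/22
seg 2: a=-5, c=M2/2=39/11, d=(M3−M2)/(6·2)=-13/22, b=Δ2−h2·(2M2+M3)/6=-30/11
t_q=3/2 → seg 1, τ=1/2; S=4+-21/22·τ+-195/44·τ²+117/88·τ³=1817/704

  seg 0: a=2 b=153/44 c=0 d=-65/44
  seg 1: a=4 b=-21/22 c=-195/44 d=117/88
  seg 2: a=-5 b=-30/11 c=39/11 d=-13/22
S(3/2) = 1817/704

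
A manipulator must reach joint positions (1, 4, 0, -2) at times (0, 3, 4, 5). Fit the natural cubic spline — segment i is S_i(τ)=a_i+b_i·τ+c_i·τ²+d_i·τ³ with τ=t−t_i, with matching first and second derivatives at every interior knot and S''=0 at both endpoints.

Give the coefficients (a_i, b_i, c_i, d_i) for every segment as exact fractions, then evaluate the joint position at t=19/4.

Δ: Δ0=1, Δ1=-4, Δ2=-2
row 1: diag=8, rhs=-30; c'=1/8, d'=-15/4
row 2: denom=4−1·1/8=31/8; d'=(12−1·-15/4)/(31/8)=126/31
back: M2=126/31
back: M1=-15/4−1/8·126/31=-132/31
M: M0=0, M1=-132/31, M2=126/31, M3=0
seg 0: a=1, c=M0/2=0, d=(M1−M0)/(6·3)=-22/93, b=Δ0−h0·(2M0+M1)/6=97/31
seg 1: a=4, c=M1/2=-66/31, d=(M2−M1)/(6·1)=43/31, b=Δ1−h1·(2M1+M2)/6=-101/31
seg 2: a=0, c=M2/2=63/31, d=(M3−M2)/(6·1)=-21/31, b=Δ2−h2·(2M2+M3)/6=-104/31
t_q=19/4 → seg 2, τ=3/4; S=0+-104/31·τ+63/31·τ²+-21/31·τ³=-3291/1984

  seg 0: a=1 b=97/31 c=0 d=-22/93
  seg 1: a=4 b=-101/31 c=-66/31 d=43/31
  seg 2: a=0 b=-104/31 c=63/31 d=-21/31
S(19/4) = -3291/1984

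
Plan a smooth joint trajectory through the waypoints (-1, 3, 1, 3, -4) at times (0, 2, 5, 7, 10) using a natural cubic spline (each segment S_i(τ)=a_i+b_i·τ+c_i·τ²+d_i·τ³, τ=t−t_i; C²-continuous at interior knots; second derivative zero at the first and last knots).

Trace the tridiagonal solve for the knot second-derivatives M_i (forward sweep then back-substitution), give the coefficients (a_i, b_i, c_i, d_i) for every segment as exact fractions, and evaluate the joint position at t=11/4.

  seg 0: a=-1 b=1196/435 c=0 d=-163/870
  seg 1: a=3 b=218/435 c=-163/145 d=959/3915
  seg 2: a=1 b=161/435 c=94/87 d=-111/290
  seg 3: a=3 b=43/435 c=-529/435 d=529/3915
S(11/4) = 911/320

Δ: Δ0=2, Δ1=-2/3, Δ2=1, Δ3=-7/3
row 1: diag=10, rhs=-16; c'=3/10, d'=-8/5
row 2: denom=10−3·3/10=91/10; d'=(10−3·-8/5)/(91/10)=148/91
row 3: denom=10−2·20/91=870/91; d'=(-20−2·148/91)/(870/91)=-1058/435
back: M3=-1058/435
back: M2=148/91−20/91·-1058/435=188/87
back: M1=-8/5−3/10·188/87=-326/145
M: M0=0, M1=-326/145, M2=188/87, M3=-1058/435, M4=0
seg 0: a=-1, c=M0/2=0, d=(M1−M0)/(6·2)=-163/870, b=Δ0−h0·(2M0+M1)/6=1196/435
seg 1: a=3, c=M1/2=-163/145, d=(M2−M1)/(6·3)=959/3915, b=Δ1−h1·(2M1+M2)/6=218/435
seg 2: a=1, c=M2/2=94/87, d=(M3−M2)/(6·2)=-111/290, b=Δ2−h2·(2M2+M3)/6=161/435
seg 3: a=3, c=M3/2=-529/435, d=(M4−M3)/(6·3)=529/3915, b=Δ3−h3·(2M3+M4)/6=43/435
t_q=11/4 → seg 1, τ=3/4; S=3+218/435·τ+-163/145·τ²+959/3915·τ³=911/320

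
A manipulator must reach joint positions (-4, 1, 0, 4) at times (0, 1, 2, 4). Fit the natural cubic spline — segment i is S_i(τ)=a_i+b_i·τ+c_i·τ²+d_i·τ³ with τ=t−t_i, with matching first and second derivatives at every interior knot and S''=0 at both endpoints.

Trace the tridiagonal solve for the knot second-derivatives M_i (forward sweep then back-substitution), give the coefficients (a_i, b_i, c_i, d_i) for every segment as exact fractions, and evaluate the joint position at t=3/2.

  seg 0: a=-4 b=154/23 c=0 d=-39/23
  seg 1: a=1 b=37/23 c=-117/23 d=57/23
  seg 2: a=0 b=-26/23 c=54/23 d=-9/23
S(3/2) = 155/184

Δ: Δ0=5, Δ1=-1, Δ2=2
row 1: diag=4, rhs=-36; c'=1/4, d'=-9
row 2: denom=6−1·1/4=23/4; d'=(18−1·-9)/(23/4)=108/23
back: M2=108/23
back: M1=-9−1/4·108/23=-234/23
M: M0=0, M1=-234/23, M2=108/23, M3=0
seg 0: a=-4, c=M0/2=0, d=(M1−M0)/(6·1)=-39/23, b=Δ0−h0·(2M0+M1)/6=154/23
seg 1: a=1, c=M1/2=-117/23, d=(M2−M1)/(6·1)=57/23, b=Δ1−h1·(2M1+M2)/6=37/23
seg 2: a=0, c=M2/2=54/23, d=(M3−M2)/(6·2)=-9/23, b=Δ2−h2·(2M2+M3)/6=-26/23
t_q=3/2 → seg 1, τ=1/2; S=1+37/23·τ+-117/23·τ²+57/23·τ³=155/184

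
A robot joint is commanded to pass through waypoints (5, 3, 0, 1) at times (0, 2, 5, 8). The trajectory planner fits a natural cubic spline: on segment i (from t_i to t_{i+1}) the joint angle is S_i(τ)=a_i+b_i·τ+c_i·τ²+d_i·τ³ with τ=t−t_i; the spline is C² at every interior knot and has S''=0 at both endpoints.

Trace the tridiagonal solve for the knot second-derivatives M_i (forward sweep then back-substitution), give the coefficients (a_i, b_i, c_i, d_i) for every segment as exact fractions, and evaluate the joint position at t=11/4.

Δ: Δ0=-1, Δ1=-1, Δ2=1/3
row 1: diag=10, rhs=0; c'=3/10, d'=0
row 2: denom=12−3·3/10=111/10; d'=(8−3·0)/(111/10)=80/111
back: M2=80/111
back: M1=0−3/10·80/111=-8/37
M: M0=0, M1=-8/37, M2=80/111, M3=0
seg 0: a=5, c=M0/2=0, d=(M1−M0)/(6·2)=-2/111, b=Δ0−h0·(2M0+M1)/6=-103/111
seg 1: a=3, c=M1/2=-4/37, d=(M2−M1)/(6·3)=52/999, b=Δ1−h1·(2M1+M2)/6=-127/111
seg 2: a=0, c=M2/2=40/111, d=(M3−M2)/(6·3)=-40/999, b=Δ2−h2·(2M2+M3)/6=-43/111
t_q=11/4 → seg 1, τ=3/4; S=3+-127/111·τ+-4/37·τ²+52/999·τ³=1245/592

  seg 0: a=5 b=-103/111 c=0 d=-2/111
  seg 1: a=3 b=-127/111 c=-4/37 d=52/999
  seg 2: a=0 b=-43/111 c=40/111 d=-40/999
S(11/4) = 1245/592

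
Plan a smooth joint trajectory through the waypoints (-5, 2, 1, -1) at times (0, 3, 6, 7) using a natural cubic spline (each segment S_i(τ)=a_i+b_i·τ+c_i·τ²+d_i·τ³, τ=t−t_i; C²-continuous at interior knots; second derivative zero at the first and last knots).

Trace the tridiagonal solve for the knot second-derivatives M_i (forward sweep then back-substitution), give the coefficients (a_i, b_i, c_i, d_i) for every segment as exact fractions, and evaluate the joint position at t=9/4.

Δ: Δ0=7/3, Δ1=-1/3, Δ2=-2
row 1: diag=12, rhs=-16; c'=1/4, d'=-4/3
row 2: denom=8−3·1/4=29/4; d'=(-10−3·-4/3)/(29/4)=-24/29
back: M2=-24/29
back: M1=-4/3−1/4·-24/29=-98/87
M: M0=0, M1=-98/87, M2=-24/29, M3=0
seg 0: a=-5, c=M0/2=0, d=(M1−M0)/(6·3)=-49/783, b=Δ0−h0·(2M0+M1)/6=84/29
seg 1: a=2, c=M1/2=-49/87, d=(M2−M1)/(6·3)=13/783, b=Δ1−h1·(2M1+M2)/6=35/29
seg 2: a=1, c=M2/2=-12/29, d=(M3−M2)/(6·1)=4/29, b=Δ2−h2·(2M2+M3)/6=-50/29
t_q=9/4 → seg 0, τ=9/4; S=-5+84/29·τ+0·τ²+-49/783·τ³=1493/1856

  seg 0: a=-5 b=84/29 c=0 d=-49/783
  seg 1: a=2 b=35/29 c=-49/87 d=13/783
  seg 2: a=1 b=-50/29 c=-12/29 d=4/29
S(9/4) = 1493/1856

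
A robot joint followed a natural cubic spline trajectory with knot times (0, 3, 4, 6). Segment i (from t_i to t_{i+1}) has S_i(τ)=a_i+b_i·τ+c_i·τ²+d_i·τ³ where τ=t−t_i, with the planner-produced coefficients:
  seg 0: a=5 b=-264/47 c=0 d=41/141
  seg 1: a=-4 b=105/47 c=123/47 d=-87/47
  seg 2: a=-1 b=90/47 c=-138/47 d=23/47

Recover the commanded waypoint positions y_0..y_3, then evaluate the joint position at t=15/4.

y_0 = S_0(0) = a_0 = 5
y_1 = S_1(0) = a_1 = -4
y_2 = S_2(0) = a_2 = -1
y_3 = S_2(2) = -5
t_q=15/4 is in segment 1 (τ=3/4); S_1(τ)=-4913/3008

y_0=5 y_1=-4 y_2=-1 y_3=-5
S(15/4) = -4913/3008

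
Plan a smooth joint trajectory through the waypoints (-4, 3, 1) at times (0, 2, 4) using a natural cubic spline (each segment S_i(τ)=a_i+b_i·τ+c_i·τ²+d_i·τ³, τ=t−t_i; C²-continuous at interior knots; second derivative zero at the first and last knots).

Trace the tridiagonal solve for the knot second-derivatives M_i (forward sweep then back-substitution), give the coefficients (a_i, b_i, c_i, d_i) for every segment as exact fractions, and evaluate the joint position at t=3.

Δ: Δ0=7/2, Δ1=-1
row 1: diag=8, rhs=-27; c'=1/4, d'=-27/8
back: M1=-27/8
M: M0=0, M1=-27/8, M2=0
seg 0: a=-4, c=M0/2=0, d=(M1−M0)/(6·2)=-9/32, b=Δ0−h0·(2M0+M1)/6=37/8
seg 1: a=3, c=M1/2=-27/16, d=(M2−M1)/(6·2)=9/32, b=Δ1−h1·(2M1+M2)/6=5/4
t_q=3 → seg 1, τ=1; S=3+5/4·τ+-27/16·τ²+9/32·τ³=91/32

  seg 0: a=-4 b=37/8 c=0 d=-9/32
  seg 1: a=3 b=5/4 c=-27/16 d=9/32
S(3) = 91/32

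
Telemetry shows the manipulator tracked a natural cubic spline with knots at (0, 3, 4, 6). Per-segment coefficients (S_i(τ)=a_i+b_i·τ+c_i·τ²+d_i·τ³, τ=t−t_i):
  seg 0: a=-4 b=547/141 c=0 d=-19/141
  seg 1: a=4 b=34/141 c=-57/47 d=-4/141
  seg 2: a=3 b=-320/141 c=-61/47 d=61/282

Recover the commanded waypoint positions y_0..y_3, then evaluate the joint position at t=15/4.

y_0 = S_0(0) = a_0 = -4
y_1 = S_1(0) = a_1 = 4
y_2 = S_2(0) = a_2 = 3
y_3 = S_2(2) = -5
t_q=15/4 is in segment 1 (τ=3/4); S_1(τ)=1311/376

y_0=-4 y_1=4 y_2=3 y_3=-5
S(15/4) = 1311/376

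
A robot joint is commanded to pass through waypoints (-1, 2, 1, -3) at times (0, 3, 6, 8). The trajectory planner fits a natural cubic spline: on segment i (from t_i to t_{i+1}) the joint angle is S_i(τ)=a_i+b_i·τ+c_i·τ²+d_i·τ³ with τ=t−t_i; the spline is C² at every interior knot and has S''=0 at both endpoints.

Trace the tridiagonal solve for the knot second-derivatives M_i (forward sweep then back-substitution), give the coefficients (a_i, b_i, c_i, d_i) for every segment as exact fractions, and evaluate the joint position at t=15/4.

Δ: Δ0=1, Δ1=-1/3, Δ2=-2
row 1: diag=12, rhs=-8; c'=1/4, d'=-2/3
row 2: denom=10−3·1/4=37/4; d'=(-10−3·-2/3)/(37/4)=-32/37
back: M2=-32/37
back: M1=-2/3−1/4·-32/37=-50/111
M: M0=0, M1=-50/111, M2=-32/37, M3=0
seg 0: a=-1, c=M0/2=0, d=(M1−M0)/(6·3)=-25/999, b=Δ0−h0·(2M0+M1)/6=136/111
seg 1: a=2, c=M1/2=-25/111, d=(M2−M1)/(6·3)=-23/999, b=Δ1−h1·(2M1+M2)/6=61/111
seg 2: a=1, c=M2/2=-16/37, d=(M3−M2)/(6·2)=8/111, b=Δ2−h2·(2M2+M3)/6=-158/111
t_q=15/4 → seg 1, τ=3/4; S=2+61/111·τ+-25/111·τ²+-23/999·τ³=5389/2368

  seg 0: a=-1 b=136/111 c=0 d=-25/999
  seg 1: a=2 b=61/111 c=-25/111 d=-23/999
  seg 2: a=1 b=-158/111 c=-16/37 d=8/111
S(15/4) = 5389/2368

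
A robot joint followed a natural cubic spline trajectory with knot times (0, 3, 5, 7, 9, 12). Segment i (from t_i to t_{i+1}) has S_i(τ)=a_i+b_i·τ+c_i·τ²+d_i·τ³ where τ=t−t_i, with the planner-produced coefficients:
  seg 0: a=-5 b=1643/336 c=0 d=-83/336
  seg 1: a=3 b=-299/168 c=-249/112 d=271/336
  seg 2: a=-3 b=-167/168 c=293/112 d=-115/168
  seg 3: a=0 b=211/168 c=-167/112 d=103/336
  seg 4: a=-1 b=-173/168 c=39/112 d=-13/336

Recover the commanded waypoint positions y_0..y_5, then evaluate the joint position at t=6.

y_0 = S_0(0) = a_0 = -5
y_1 = S_1(0) = a_1 = 3
y_2 = S_2(0) = a_2 = -3
y_3 = S_3(0) = a_3 = 0
y_4 = S_4(0) = a_4 = -1
y_5 = S_4(3) = -2
t_q=6 is in segment 2 (τ=1); S_2(τ)=-33/16

y_0=-5 y_1=3 y_2=-3 y_3=0 y_4=-1 y_5=-2
S(6) = -33/16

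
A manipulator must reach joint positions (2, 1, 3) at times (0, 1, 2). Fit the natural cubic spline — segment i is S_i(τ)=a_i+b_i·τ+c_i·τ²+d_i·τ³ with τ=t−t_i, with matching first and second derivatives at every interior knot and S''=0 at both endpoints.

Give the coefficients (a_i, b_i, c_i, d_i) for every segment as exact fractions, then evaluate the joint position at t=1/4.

Δ: Δ0=-1, Δ1=2
row 1: diag=4, rhs=18; c'=1/4, d'=9/2
back: M1=9/2
M: M0=0, M1=9/2, M2=0
seg 0: a=2, c=M0/2=0, d=(M1−M0)/(6·1)=3/4, b=Δ0−h0·(2M0+M1)/6=-7/4
seg 1: a=1, c=M1/2=9/4, d=(M2−M1)/(6·1)=-3/4, b=Δ1−h1·(2M1+M2)/6=1/2
t_q=1/4 → seg 0, τ=1/4; S=2+-7/4·τ+0·τ²+3/4·τ³=403/256

  seg 0: a=2 b=-7/4 c=0 d=3/4
  seg 1: a=1 b=1/2 c=9/4 d=-3/4
S(1/4) = 403/256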